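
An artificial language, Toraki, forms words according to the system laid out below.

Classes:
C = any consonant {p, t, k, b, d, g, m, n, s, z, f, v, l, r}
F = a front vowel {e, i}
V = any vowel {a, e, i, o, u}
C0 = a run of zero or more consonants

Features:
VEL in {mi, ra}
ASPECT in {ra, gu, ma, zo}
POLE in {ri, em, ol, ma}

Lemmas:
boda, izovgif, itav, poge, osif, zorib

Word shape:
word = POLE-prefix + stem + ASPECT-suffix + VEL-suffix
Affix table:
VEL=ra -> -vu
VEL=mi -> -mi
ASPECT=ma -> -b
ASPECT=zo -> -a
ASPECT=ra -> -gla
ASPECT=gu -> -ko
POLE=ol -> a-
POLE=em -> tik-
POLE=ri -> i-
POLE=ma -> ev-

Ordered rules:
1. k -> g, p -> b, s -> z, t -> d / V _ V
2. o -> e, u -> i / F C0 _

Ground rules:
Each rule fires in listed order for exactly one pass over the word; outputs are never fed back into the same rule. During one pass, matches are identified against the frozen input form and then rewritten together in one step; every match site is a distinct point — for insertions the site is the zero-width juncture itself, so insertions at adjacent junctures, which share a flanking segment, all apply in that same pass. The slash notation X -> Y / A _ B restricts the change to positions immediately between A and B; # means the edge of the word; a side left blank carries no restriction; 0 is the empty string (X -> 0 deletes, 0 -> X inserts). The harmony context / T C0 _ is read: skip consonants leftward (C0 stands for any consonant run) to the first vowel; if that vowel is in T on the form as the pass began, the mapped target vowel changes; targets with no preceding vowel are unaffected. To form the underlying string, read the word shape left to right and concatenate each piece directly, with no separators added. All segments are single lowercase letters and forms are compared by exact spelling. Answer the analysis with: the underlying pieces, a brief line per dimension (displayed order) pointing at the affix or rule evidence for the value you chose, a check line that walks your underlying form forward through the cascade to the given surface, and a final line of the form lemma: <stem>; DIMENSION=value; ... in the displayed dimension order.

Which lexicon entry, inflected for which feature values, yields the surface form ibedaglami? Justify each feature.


underlying: i-boda-gla-mi
VEL=mi - signalled by the affix -mi
ASPECT=ra - signalled by the affix -gla
POLE=ri - signalled by the affix i-
check: ibodaglami -> ibodaglami -> ibedaglami
lemma: boda; VEL=mi; ASPECT=ra; POLE=ri


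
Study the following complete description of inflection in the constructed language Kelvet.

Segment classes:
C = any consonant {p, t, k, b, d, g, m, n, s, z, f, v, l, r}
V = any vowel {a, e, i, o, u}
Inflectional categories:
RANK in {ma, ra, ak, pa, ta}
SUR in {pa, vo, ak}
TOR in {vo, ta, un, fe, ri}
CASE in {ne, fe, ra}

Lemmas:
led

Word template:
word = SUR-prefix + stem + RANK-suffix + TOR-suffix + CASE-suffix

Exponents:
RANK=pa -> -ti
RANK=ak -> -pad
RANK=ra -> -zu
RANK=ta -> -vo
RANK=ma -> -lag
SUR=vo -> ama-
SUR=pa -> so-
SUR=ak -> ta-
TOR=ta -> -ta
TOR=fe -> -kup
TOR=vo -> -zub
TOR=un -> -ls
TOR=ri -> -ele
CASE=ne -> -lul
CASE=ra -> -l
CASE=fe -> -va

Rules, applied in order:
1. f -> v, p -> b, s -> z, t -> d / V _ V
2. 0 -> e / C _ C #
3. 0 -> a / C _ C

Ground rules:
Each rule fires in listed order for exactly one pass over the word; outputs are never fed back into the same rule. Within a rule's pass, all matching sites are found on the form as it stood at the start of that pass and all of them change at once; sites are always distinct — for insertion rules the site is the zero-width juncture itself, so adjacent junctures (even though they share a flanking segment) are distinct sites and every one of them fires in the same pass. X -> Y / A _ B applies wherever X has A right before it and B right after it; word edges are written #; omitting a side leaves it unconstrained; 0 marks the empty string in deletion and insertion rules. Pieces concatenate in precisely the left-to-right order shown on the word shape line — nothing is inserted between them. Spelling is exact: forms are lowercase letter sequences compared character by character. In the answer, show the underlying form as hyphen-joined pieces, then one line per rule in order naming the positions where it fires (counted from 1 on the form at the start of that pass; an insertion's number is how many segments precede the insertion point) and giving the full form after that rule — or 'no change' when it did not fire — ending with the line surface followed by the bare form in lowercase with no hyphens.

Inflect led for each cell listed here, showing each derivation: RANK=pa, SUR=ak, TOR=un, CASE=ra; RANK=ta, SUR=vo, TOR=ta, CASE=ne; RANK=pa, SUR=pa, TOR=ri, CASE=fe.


cell RANK=pa, SUR=ak, TOR=un, CASE=ra:
underlying: ta-led-ti-ls-l
1. f -> v, p -> b, s -> z, t -> d / V _ V: no change
2. 0 -> e / C _ C #: inserts after position(s) 9: taledtilsel
3. 0 -> a / C _ C: inserts after position(s) 5, 8: taledatilasel
surface: taledatilasel

cell RANK=ta, SUR=vo, TOR=ta, CASE=ne:
underlying: ama-led-vo-ta-lul
1. f -> v, p -> b, s -> z, t -> d / V _ V: fires at position(s) 9: amaledvodalul
2. 0 -> e / C _ C #: no change
3. 0 -> a / C _ C: inserts after position(s) 6: amaledavodalul
surface: amaledavodalul

cell RANK=pa, SUR=pa, TOR=ri, CASE=fe:
underlying: so-led-ti-ele-va
1. f -> v, p -> b, s -> z, t -> d / V _ V: no change
2. 0 -> e / C _ C #: no change
3. 0 -> a / C _ C: inserts after position(s) 5: soledatieleva
surface: soledatieleva


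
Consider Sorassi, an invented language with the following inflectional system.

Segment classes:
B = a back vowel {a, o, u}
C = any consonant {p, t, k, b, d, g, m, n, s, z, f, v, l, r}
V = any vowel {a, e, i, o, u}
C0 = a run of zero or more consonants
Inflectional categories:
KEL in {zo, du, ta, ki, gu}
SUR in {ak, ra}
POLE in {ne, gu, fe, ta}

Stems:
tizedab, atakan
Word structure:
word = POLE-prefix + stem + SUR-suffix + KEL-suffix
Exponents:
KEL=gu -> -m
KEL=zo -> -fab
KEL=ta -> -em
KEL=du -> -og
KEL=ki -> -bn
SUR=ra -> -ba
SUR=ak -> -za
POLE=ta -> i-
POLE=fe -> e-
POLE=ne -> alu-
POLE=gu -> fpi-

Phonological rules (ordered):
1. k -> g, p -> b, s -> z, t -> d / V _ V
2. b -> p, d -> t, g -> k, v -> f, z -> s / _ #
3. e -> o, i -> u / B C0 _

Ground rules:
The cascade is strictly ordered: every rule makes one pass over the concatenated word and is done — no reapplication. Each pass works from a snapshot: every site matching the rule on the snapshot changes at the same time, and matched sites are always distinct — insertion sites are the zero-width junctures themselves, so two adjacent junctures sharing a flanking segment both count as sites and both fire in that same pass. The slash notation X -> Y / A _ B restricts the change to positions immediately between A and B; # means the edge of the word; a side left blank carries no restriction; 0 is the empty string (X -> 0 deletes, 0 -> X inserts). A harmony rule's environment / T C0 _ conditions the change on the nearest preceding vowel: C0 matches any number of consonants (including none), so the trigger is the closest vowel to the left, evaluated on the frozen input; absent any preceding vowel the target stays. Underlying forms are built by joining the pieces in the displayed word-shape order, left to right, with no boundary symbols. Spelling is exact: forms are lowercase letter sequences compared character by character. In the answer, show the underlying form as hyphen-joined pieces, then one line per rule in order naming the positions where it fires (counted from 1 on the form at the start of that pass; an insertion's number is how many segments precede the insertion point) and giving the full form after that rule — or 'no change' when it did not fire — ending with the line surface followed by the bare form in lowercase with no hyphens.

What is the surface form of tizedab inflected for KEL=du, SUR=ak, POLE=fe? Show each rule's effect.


underlying: e-tizedab-za-og
1. k -> g, p -> b, s -> z, t -> d / V _ V: fires at position(s) 2: edizedabzaog
2. b -> p, d -> t, g -> k, v -> f, z -> s / _ #: fires at position(s) 12: edizedabzaok
3. e -> o, i -> u / B C0 _: no change
surface: edizedabzaok


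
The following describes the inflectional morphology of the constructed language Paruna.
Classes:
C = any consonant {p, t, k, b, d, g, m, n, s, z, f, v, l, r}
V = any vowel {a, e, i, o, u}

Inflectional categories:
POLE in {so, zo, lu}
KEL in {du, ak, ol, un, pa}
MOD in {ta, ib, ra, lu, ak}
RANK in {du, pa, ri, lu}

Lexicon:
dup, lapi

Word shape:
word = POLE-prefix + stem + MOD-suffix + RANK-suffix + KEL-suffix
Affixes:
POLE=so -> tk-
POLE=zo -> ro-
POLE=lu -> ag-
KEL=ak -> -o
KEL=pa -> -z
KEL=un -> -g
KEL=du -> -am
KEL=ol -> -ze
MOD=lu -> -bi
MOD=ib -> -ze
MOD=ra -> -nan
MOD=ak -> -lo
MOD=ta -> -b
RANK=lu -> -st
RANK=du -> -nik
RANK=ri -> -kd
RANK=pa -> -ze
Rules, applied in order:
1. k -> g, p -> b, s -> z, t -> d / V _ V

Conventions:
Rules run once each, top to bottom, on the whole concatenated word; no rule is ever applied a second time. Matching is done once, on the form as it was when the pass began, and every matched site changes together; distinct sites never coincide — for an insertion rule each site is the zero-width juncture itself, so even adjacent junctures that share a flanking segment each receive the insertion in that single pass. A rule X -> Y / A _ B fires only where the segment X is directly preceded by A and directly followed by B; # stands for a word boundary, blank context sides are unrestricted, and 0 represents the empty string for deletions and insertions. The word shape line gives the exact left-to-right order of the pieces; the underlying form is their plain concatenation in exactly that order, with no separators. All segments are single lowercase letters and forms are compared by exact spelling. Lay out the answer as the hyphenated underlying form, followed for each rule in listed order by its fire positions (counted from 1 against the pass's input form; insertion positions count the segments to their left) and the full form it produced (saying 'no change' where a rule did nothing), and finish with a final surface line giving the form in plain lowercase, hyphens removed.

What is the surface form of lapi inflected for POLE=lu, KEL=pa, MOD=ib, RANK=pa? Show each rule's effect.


underlying: ag-lapi-ze-ze-z
1. k -> g, p -> b, s -> z, t -> d / V _ V: fires at position(s) 5: aglabizezez
surface: aglabizezez


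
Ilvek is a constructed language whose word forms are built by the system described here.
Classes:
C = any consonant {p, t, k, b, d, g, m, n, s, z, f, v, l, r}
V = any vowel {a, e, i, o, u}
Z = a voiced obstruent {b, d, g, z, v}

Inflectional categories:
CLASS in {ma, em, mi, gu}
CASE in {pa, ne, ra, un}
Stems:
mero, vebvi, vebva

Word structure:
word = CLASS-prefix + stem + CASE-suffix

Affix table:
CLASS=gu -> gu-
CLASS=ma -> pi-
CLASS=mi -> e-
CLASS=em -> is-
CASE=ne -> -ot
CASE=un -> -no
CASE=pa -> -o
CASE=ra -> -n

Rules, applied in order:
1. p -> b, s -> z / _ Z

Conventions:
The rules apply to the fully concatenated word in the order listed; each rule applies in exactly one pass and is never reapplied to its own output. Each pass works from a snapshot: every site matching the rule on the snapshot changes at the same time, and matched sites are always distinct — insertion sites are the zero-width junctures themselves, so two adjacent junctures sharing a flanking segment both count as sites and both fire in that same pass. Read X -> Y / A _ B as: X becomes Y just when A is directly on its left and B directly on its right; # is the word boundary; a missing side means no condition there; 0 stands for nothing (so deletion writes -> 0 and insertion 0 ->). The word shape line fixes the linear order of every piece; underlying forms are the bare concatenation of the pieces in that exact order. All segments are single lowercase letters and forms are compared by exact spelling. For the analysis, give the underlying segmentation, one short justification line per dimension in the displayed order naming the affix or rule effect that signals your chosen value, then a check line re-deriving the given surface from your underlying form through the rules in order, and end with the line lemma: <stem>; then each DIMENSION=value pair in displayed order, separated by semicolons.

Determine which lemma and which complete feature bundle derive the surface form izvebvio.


underlying: is-vebvi-o
CLASS=em - signalled by the affix is-
CASE=pa - signalled by the affix -o
check: isvebvio -> izvebvio
lemma: vebvi; CLASS=em; CASE=pa


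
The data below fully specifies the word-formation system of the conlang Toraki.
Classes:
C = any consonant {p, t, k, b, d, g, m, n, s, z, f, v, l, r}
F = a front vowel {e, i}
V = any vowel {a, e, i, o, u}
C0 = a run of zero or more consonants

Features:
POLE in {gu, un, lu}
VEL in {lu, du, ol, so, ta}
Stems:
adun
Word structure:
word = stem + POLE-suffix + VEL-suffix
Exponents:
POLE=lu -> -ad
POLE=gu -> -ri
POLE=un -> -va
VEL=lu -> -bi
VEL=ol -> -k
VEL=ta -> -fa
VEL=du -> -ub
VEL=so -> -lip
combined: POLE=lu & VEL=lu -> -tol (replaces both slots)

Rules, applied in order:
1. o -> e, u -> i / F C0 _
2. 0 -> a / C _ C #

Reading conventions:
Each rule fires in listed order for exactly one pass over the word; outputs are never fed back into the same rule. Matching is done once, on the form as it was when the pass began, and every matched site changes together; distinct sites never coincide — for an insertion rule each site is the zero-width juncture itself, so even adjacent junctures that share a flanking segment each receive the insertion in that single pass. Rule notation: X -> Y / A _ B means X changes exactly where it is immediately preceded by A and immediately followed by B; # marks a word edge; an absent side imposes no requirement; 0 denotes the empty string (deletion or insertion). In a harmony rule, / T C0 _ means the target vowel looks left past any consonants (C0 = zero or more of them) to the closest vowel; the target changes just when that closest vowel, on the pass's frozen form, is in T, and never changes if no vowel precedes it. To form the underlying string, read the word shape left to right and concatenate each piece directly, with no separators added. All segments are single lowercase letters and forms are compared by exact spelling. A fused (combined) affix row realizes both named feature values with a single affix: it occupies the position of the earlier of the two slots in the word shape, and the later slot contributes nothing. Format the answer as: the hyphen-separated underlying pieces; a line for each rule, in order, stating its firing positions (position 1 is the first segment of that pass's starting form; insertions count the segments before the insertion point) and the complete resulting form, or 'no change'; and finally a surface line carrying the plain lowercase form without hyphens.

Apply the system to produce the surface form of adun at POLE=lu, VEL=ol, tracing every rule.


underlying: adun-ad-k
1. o -> e, u -> i / F C0 _: no change
2. 0 -> a / C _ C #: inserts after position(s) 6: adunadak
surface: adunadak


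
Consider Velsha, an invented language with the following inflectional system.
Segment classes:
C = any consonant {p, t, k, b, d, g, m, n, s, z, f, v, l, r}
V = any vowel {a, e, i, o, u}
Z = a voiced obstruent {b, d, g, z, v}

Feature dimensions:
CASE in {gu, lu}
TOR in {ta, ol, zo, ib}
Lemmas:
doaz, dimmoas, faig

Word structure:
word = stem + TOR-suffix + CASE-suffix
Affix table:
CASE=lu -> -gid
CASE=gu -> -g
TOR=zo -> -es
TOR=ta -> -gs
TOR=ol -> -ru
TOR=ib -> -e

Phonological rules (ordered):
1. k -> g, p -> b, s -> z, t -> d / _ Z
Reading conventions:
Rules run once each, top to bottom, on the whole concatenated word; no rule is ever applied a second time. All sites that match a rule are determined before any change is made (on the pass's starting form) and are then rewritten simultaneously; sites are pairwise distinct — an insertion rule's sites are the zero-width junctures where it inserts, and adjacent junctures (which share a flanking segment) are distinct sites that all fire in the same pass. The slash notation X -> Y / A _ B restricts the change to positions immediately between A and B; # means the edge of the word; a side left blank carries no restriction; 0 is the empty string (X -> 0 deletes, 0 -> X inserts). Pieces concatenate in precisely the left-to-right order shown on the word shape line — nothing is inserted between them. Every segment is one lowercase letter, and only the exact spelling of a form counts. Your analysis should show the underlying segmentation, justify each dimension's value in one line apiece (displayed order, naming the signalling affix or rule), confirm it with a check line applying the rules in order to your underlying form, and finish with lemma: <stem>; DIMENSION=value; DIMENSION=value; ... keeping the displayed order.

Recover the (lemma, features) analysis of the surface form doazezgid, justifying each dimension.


underlying: doaz-es-gid
CASE=lu - signalled by the affix -gid
TOR=zo - signalled by the affix -es
check: doazesgid -> doazezgid
lemma: doaz; CASE=lu; TOR=zo


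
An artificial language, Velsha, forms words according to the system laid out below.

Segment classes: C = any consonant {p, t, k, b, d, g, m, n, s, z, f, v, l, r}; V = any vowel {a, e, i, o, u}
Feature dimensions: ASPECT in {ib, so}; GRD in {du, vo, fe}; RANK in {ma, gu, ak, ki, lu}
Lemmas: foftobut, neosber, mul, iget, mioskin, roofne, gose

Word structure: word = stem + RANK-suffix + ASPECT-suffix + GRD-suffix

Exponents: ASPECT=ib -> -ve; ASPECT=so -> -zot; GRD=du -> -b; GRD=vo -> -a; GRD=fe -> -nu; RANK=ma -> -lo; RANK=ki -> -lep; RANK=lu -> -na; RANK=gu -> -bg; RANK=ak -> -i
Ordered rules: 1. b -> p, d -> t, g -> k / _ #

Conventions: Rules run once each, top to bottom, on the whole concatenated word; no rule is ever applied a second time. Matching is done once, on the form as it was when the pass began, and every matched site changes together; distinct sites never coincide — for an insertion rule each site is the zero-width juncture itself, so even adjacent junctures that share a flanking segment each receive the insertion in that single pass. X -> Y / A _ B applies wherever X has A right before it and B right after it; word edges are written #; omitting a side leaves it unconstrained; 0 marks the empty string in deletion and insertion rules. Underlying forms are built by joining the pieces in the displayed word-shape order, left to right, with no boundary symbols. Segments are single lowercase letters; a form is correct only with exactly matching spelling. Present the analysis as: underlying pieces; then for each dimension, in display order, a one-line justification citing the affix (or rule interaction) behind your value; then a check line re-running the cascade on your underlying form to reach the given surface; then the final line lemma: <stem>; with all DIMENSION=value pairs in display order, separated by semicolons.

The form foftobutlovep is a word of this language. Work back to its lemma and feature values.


underlying: foftobut-lo-ve-b
ASPECT=ib - signalled by the affix -ve
GRD=du - signalled by the affix -b
RANK=ma - signalled by the affix -lo
check: foftobutloveb -> foftobutlovep
lemma: foftobut; ASPECT=ib; GRD=du; RANK=ma


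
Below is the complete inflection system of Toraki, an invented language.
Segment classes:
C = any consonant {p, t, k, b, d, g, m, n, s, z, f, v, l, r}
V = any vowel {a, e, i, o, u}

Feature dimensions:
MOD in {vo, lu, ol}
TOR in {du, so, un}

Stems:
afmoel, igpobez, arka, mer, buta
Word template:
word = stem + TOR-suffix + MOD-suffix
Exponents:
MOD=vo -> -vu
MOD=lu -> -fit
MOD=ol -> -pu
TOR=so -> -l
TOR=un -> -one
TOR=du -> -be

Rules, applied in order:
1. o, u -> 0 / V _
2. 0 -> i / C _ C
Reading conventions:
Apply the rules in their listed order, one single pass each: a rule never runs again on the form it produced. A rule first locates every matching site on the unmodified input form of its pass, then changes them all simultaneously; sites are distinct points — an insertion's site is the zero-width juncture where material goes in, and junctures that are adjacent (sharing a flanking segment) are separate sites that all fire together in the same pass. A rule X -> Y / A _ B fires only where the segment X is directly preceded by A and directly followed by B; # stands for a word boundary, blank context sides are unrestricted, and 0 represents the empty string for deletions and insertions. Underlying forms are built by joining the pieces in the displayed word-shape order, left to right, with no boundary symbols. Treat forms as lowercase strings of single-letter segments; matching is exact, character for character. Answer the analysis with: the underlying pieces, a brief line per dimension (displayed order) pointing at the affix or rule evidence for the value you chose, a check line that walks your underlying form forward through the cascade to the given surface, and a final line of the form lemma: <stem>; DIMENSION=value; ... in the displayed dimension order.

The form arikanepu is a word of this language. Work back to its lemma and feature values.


underlying: arka-one-pu
MOD=ol - signalled by the affix -pu
TOR=un - signalled by the affix -one
check: arkaonepu -> arkanepu -> arikanepu
lemma: arka; MOD=ol; TOR=un


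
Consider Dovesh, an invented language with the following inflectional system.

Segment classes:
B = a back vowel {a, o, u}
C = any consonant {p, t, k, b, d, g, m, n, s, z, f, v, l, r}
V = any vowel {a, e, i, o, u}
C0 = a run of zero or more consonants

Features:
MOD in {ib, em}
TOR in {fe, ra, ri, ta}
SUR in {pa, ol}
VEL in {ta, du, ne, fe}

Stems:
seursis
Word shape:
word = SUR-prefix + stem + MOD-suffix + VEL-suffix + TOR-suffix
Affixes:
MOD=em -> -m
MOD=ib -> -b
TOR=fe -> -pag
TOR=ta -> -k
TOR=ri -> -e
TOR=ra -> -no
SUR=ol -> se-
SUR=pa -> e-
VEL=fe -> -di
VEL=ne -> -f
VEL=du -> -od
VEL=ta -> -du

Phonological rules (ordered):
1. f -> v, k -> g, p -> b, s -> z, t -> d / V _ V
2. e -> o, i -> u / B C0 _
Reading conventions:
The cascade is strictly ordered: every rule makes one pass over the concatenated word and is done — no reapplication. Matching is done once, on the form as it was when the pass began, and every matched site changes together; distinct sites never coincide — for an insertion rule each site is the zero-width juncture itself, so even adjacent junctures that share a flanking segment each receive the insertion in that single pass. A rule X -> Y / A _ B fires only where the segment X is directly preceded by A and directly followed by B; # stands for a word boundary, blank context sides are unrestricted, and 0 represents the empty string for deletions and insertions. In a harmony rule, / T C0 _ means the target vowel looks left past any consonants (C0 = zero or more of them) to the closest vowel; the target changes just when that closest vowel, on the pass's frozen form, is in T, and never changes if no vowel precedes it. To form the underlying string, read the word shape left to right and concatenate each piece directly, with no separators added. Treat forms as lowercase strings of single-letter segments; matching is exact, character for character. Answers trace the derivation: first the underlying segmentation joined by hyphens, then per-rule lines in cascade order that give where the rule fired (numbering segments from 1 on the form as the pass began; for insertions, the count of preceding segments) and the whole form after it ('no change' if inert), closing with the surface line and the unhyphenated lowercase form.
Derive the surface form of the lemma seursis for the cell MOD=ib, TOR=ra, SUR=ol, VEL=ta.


underlying: se-seursis-b-du-no
1. f -> v, k -> g, p -> b, s -> z, t -> d / V _ V: fires at position(s) 3: sezeursisbduno
2. e -> o, i -> u / B C0 _: fires at position(s) 8: sezeursusbduno
surface: sezeursusbduno


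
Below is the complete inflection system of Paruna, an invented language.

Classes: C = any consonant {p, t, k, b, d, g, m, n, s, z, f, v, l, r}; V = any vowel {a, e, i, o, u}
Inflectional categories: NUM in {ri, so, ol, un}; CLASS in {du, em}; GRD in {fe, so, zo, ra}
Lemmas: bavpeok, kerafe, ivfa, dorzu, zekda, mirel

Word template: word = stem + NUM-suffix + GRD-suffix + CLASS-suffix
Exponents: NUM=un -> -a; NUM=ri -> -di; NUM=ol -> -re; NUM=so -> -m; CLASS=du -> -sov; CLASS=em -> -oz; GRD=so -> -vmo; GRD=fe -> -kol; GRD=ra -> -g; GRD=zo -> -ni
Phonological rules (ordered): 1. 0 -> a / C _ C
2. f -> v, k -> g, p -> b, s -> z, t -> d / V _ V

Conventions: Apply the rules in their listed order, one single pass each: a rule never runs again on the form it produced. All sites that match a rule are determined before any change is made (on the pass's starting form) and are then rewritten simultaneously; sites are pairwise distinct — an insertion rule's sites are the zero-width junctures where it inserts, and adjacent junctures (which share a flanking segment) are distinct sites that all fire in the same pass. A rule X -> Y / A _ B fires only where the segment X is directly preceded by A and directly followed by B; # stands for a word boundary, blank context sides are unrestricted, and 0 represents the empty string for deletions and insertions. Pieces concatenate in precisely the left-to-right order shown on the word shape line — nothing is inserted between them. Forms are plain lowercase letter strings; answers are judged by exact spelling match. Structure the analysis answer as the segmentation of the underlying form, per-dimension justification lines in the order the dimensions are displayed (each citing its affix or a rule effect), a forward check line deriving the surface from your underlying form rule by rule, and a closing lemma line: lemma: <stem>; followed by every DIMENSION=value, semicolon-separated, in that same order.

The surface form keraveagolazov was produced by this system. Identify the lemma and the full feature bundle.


underlying: kerafe-a-kol-sov
NUM=un - signalled by the affix -a
CLASS=du - signalled by the affix -sov
GRD=fe - signalled by the affix -kol
check: kerafeakolsov -> kerafeakolasov -> keraveagolazov
lemma: kerafe; NUM=un; CLASS=du; GRD=fe


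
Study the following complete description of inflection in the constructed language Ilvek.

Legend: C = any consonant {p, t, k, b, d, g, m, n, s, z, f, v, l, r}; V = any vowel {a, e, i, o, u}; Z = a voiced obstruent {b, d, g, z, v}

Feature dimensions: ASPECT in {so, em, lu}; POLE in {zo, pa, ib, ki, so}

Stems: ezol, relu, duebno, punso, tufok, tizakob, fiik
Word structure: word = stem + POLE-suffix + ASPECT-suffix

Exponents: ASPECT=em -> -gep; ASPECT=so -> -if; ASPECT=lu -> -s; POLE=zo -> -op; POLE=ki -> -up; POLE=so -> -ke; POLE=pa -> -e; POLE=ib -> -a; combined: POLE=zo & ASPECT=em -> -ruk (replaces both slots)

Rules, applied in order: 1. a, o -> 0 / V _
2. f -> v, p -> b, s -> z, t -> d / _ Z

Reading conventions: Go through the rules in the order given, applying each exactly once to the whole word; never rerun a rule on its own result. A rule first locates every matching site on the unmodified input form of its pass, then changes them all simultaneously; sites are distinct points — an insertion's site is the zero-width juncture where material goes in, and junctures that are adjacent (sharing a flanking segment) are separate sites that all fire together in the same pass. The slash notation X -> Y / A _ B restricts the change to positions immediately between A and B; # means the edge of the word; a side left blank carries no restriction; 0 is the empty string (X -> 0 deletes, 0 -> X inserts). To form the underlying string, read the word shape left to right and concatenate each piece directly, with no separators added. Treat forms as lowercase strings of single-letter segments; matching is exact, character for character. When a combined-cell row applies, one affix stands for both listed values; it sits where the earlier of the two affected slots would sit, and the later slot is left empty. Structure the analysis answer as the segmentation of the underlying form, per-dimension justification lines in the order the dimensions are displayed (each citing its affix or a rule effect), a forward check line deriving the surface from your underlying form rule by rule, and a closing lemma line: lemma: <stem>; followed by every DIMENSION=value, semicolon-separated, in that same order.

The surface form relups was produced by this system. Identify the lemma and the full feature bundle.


underlying: relu-op-s
ASPECT=lu - signalled by the affix -s
POLE=zo - signalled by the affix -op
check: reluops -> relups -> relups
lemma: relu; ASPECT=lu; POLE=zo


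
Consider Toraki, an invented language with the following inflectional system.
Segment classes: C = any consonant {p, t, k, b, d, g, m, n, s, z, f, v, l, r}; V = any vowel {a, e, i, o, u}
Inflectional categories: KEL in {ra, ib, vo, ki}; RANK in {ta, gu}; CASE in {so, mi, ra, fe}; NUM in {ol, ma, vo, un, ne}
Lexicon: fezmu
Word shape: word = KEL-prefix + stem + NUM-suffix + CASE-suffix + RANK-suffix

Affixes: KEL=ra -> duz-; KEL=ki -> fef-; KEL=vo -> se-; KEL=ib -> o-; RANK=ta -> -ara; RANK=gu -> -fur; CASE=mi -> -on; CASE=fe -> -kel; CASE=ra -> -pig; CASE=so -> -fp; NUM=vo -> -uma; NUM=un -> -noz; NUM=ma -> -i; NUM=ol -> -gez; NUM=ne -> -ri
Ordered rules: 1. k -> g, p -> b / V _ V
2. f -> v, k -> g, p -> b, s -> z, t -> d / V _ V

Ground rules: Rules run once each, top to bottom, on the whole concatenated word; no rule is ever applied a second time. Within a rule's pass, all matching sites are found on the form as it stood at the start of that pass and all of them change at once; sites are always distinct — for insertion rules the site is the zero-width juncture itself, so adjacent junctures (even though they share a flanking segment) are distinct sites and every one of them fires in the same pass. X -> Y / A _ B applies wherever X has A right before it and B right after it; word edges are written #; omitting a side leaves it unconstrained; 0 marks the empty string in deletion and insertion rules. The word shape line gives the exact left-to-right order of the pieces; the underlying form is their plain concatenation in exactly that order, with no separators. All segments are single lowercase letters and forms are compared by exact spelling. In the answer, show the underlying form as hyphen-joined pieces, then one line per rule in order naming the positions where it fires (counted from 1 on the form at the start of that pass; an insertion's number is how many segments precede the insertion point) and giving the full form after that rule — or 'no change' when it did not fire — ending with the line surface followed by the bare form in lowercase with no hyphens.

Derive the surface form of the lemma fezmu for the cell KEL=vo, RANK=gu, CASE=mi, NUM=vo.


underlying: se-fezmu-uma-on-fur
1. k -> g, p -> b / V _ V: no change
2. f -> v, k -> g, p -> b, s -> z, t -> d / V _ V: fires at position(s) 3: sevezmuumaonfur
surface: sevezmuumaonfur


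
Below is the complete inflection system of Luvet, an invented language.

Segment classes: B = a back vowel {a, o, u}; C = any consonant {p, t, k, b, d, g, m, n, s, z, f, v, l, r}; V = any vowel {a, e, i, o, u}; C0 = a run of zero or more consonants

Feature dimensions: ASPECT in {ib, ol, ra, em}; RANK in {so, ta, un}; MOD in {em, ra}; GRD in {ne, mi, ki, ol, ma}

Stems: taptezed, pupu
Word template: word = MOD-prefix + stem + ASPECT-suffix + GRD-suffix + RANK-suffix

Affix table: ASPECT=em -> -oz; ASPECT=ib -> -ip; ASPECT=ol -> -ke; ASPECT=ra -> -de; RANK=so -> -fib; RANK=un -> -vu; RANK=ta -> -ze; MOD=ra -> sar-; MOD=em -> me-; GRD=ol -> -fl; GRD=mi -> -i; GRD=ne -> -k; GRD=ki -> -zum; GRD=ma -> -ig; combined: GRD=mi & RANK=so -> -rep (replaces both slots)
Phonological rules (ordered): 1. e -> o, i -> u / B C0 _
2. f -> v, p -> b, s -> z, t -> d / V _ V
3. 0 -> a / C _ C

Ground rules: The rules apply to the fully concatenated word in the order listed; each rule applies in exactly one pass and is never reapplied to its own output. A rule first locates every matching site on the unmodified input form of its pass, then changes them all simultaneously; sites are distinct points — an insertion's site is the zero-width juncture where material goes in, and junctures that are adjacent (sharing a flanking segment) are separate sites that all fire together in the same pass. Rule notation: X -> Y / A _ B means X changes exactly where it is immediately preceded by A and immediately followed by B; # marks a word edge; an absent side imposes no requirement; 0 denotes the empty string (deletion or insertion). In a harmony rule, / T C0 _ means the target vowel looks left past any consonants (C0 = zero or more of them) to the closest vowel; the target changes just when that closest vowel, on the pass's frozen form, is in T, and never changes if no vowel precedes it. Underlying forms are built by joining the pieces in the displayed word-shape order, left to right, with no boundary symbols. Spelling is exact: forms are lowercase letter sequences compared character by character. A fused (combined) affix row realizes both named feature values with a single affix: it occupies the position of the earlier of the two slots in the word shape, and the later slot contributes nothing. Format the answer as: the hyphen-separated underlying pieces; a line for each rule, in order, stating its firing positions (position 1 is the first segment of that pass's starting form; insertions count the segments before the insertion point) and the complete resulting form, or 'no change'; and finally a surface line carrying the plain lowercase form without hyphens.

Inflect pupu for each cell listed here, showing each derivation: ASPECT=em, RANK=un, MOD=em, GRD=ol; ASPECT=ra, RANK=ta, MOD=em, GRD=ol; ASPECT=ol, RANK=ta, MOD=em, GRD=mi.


cell ASPECT=em, RANK=un, MOD=em, GRD=ol:
underlying: me-pupu-oz-fl-vu
1. e -> o, i -> u / B C0 _: no change
2. f -> v, p -> b, s -> z, t -> d / V _ V: fires at position(s) 3, 5: mebubuozflvu
3. 0 -> a / C _ C: inserts after position(s) 8, 9, 10: mebubuozafalavu
surface: mebubuozafalavu

cell ASPECT=ra, RANK=ta, MOD=em, GRD=ol:
underlying: me-pupu-de-fl-ze
1. e -> o, i -> u / B C0 _: fires at position(s) 8: mepupudoflze
2. f -> v, p -> b, s -> z, t -> d / V _ V: fires at position(s) 3, 5: mebubudoflze
3. 0 -> a / C _ C: inserts after position(s) 9, 10: mebubudofalaze
surface: mebubudofalaze

cell ASPECT=ol, RANK=ta, MOD=em, GRD=mi:
underlying: me-pupu-ke-i-ze
1. e -> o, i -> u / B C0 _: fires at position(s) 8: mepupukoize
2. f -> v, p -> b, s -> z, t -> d / V _ V: fires at position(s) 3, 5: mebubukoize
3. 0 -> a / C _ C: no change
surface: mebubukoize


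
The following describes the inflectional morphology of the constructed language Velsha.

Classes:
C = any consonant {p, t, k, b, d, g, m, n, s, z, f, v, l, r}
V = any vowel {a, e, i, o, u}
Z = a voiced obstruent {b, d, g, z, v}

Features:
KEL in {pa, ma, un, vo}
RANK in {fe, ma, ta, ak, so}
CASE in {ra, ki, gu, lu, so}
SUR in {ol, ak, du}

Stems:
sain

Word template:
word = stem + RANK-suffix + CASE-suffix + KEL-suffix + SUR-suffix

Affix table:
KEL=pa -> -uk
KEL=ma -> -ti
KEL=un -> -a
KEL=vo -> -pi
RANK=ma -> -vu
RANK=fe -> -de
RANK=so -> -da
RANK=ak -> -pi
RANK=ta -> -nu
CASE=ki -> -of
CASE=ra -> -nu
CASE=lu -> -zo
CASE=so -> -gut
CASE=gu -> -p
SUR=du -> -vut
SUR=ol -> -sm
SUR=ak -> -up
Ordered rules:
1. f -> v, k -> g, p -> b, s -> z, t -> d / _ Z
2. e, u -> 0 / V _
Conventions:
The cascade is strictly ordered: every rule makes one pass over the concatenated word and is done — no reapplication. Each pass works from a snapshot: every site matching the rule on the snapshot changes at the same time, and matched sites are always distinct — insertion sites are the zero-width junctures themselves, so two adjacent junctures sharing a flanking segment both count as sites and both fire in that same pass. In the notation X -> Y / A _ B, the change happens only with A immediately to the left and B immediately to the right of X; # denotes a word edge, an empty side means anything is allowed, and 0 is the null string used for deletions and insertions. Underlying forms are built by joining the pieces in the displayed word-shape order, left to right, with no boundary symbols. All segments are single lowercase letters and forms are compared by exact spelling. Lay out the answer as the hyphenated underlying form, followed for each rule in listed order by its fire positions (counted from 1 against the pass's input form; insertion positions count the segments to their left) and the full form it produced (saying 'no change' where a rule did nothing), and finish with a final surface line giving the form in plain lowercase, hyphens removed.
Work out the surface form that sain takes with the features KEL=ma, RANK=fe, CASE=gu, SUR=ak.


underlying: sain-de-p-ti-up
1. f -> v, k -> g, p -> b, s -> z, t -> d / _ Z: no change
2. e, u -> 0 / V _: fires at position(s) 10: saindeptip
surface: saindeptip


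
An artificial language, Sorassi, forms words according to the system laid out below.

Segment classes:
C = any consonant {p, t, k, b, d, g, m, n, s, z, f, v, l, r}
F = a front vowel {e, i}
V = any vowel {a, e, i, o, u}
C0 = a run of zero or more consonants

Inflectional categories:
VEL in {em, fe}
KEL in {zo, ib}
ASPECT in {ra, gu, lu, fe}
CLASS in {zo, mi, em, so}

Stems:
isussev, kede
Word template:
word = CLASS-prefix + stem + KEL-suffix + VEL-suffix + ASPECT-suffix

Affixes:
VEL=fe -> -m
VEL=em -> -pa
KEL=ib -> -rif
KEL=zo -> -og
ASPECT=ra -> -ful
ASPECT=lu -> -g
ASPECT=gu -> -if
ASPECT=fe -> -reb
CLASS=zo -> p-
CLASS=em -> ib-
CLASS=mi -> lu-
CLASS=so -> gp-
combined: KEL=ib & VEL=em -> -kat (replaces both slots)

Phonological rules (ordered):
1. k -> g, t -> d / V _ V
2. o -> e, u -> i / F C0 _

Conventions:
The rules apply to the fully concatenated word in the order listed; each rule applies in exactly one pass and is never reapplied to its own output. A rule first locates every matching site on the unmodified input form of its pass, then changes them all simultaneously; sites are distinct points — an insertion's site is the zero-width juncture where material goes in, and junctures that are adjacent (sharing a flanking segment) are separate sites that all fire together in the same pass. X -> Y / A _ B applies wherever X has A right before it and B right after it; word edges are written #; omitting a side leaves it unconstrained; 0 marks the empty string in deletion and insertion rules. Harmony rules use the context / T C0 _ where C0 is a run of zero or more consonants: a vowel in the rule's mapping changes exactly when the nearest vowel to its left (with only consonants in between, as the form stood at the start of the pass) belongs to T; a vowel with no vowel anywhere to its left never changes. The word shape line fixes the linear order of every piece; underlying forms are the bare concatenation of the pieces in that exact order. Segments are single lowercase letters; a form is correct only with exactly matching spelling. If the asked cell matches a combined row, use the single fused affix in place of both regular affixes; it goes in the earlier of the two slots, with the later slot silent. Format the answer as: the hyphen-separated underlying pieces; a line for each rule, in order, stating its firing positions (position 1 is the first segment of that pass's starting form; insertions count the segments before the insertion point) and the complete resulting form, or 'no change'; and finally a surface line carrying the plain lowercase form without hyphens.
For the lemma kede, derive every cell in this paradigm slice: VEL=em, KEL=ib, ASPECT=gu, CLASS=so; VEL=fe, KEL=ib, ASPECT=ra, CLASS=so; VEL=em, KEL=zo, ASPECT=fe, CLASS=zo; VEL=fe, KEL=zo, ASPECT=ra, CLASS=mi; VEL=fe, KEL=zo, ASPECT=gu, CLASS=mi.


cell VEL=em, KEL=ib, ASPECT=gu, CLASS=so:
underlying: gp-kede-kat-if
1. k -> g, t -> d / V _ V: fires at position(s) 7, 9: gpkedegadif
2. o -> e, u -> i / F C0 _: no change
surface: gpkedegadif

cell VEL=fe, KEL=ib, ASPECT=ra, CLASS=so:
underlying: gp-kede-rif-m-ful
1. k -> g, t -> d / V _ V: no change
2. o -> e, u -> i / F C0 _: fires at position(s) 12: gpkederifmfil
surface: gpkederifmfil

cell VEL=em, KEL=zo, ASPECT=fe, CLASS=zo:
underlying: p-kede-og-pa-reb
1. k -> g, t -> d / V _ V: no change
2. o -> e, u -> i / F C0 _: fires at position(s) 6: pkedeegpareb
surface: pkedeegpareb

cell VEL=fe, KEL=zo, ASPECT=ra, CLASS=mi:
underlying: lu-kede-og-m-ful
1. k -> g, t -> d / V _ V: fires at position(s) 3: lugedeogmful
2. o -> e, u -> i / F C0 _: fires at position(s) 7: lugedeegmful
surface: lugedeegmful

cell VEL=fe, KEL=zo, ASPECT=gu, CLASS=mi:
underlying: lu-kede-og-m-if
1. k -> g, t -> d / V _ V: fires at position(s) 3: lugedeogmif
2. o -> e, u -> i / F C0 _: fires at position(s) 7: lugedeegmif
surface: lugedeegmif
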